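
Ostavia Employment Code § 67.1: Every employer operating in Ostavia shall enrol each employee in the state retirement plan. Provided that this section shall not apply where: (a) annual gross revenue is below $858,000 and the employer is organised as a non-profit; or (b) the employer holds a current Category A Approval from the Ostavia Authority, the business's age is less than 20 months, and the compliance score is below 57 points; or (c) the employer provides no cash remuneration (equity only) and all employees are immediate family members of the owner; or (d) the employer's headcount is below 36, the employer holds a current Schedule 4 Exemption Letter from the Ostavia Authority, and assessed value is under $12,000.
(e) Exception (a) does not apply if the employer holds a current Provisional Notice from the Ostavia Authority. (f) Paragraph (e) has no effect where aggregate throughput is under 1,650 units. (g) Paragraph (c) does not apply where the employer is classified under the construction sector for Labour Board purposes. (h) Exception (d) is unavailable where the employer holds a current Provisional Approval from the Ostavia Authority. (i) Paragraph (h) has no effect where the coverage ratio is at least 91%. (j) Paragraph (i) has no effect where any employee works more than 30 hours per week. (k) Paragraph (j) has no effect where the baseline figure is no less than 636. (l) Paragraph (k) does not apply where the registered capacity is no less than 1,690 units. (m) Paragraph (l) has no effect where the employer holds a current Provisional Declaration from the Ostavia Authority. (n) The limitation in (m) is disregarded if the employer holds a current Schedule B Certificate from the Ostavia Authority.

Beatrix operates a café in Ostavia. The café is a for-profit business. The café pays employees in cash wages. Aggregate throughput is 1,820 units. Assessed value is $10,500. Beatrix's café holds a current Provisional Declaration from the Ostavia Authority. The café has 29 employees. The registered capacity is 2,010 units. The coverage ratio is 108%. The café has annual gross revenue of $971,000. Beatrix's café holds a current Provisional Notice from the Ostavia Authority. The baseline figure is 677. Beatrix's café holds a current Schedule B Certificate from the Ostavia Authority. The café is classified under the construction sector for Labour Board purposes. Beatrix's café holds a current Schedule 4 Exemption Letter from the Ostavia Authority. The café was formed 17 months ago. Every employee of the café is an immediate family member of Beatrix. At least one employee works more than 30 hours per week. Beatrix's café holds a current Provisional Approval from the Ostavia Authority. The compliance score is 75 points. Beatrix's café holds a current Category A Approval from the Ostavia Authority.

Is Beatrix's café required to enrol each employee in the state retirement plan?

Yes — Beatrix's café must enrol each employee in the state retirement plan.

Exception (a) requires that annual gross revenue is below $858,000; but annual gross revenue is $971,000, not below $858,000, so (a) is unavailable.
Exception (b) fails — the compliance score is 75 points, not below 57 points.
Exception (c) requires that the employer provides no cash remuneration (equity only); but employees are paid cash wages, so (c) is unavailable.
All of (d)'s requirements are met (the employer's headcount is 29, below the 36 limit; a current Schedule 4 Exemption Letter is held; assessed value is $10,500, under the $12,000 limit). However, paragraphs (h)–(n) must be considered: (h) operates against (d): a current Provisional Approval is held. (i) operates (the coverage ratio is 108%, meeting the 91% threshold), but is itself disapplied by (j): (j) operates against (i): at least one employee exceeds 30 hours/week. (k) would limit (j) — the baseline figure is 677, meeting the 636 threshold — but (l) sets (k) aside: (l) operates against (k): the registered capacity is 2,010 units, meeting the 1,690 units threshold. (m) would limit (l) — a current Provisional Declaration is held — but (n) sets (m) aside: (n) operates against (m): a current Schedule B Certificate is held. So (d) is unavailable.
None of the exceptions is available; § 67.1 applies in full.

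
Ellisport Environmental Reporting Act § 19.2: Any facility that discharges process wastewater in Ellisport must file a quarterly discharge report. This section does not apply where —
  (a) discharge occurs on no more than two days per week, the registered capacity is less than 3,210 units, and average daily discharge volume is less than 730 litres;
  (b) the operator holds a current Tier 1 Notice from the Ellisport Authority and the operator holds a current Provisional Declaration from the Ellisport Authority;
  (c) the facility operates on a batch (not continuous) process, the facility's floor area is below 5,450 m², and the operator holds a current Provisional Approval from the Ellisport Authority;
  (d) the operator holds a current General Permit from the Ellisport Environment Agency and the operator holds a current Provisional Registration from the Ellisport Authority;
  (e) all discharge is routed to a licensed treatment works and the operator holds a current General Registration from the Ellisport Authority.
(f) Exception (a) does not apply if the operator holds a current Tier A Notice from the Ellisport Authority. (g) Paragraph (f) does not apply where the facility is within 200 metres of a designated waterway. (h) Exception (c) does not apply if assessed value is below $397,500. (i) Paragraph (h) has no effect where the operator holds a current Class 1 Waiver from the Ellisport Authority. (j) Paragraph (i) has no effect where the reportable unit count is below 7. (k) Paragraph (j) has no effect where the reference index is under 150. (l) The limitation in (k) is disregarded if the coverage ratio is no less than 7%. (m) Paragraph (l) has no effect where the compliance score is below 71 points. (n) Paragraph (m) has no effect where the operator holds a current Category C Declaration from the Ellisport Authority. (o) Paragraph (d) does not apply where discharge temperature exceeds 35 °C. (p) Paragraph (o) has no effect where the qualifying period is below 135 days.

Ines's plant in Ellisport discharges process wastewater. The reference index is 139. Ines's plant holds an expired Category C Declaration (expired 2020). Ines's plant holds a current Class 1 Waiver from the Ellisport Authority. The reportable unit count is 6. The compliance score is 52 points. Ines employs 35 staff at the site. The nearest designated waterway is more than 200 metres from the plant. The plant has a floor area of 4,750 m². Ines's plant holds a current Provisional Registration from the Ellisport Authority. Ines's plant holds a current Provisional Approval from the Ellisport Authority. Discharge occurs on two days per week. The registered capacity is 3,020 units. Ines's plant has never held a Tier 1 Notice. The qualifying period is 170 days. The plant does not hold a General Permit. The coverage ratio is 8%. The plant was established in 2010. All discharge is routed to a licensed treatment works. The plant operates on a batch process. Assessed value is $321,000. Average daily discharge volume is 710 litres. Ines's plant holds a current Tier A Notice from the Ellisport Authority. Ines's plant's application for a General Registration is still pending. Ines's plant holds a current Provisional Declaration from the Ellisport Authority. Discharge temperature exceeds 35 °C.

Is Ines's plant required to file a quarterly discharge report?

Exception (a) is satisfied on its face — discharge occurs on no more than two days per week; the registered capacity is 3,020 units, less than the 3,210 units limit; average daily discharge volume is 710 litres, less than the 730 litres limit. However, paragraphs (f)–(g) must be considered: (f) operates against (a): a current Tier A Notice is held. (g) is not triggered (the plant is more than 200 m from any designated waterway), so (f) stands. Exception (a) does not apply.
Exception (b) fails — no current Tier 1 Notice is held.
Exception (c)'s conditions are all satisfied: the facility operates on a batch process; the facility's floor area is 4,750 m², below the 5,450 m² limit; a current Provisional Approval is held. Under paragraphs (h)–(n): (h) would limit (c) — assessed value is $321,000, below the $397,500 limit — but (i) sets (h) aside: (i) operates against (h): a current Class 1 Waiver is held. (j) would limit (i) — the reportable unit count is 6, below the 7 limit — but (k) sets (j) aside: (k) is engaged — the reference index is 139, under the 150 limit. (l) would limit (k) — the coverage ratio is 8%, meeting the 7% threshold — but (m) sets (l) aside: (m) is triggered — the compliance score is 52 points, below the 71 points limit. (n) is not engaged (no current Category C Declaration is held), so (m) stands. So (c) applies.
Exception (d) does not apply: no General Permit is held.
Exception (e) fails — no current General Registration is held.

No — exception (c) applies; Ines's plant is not required to file a quarterly discharge report.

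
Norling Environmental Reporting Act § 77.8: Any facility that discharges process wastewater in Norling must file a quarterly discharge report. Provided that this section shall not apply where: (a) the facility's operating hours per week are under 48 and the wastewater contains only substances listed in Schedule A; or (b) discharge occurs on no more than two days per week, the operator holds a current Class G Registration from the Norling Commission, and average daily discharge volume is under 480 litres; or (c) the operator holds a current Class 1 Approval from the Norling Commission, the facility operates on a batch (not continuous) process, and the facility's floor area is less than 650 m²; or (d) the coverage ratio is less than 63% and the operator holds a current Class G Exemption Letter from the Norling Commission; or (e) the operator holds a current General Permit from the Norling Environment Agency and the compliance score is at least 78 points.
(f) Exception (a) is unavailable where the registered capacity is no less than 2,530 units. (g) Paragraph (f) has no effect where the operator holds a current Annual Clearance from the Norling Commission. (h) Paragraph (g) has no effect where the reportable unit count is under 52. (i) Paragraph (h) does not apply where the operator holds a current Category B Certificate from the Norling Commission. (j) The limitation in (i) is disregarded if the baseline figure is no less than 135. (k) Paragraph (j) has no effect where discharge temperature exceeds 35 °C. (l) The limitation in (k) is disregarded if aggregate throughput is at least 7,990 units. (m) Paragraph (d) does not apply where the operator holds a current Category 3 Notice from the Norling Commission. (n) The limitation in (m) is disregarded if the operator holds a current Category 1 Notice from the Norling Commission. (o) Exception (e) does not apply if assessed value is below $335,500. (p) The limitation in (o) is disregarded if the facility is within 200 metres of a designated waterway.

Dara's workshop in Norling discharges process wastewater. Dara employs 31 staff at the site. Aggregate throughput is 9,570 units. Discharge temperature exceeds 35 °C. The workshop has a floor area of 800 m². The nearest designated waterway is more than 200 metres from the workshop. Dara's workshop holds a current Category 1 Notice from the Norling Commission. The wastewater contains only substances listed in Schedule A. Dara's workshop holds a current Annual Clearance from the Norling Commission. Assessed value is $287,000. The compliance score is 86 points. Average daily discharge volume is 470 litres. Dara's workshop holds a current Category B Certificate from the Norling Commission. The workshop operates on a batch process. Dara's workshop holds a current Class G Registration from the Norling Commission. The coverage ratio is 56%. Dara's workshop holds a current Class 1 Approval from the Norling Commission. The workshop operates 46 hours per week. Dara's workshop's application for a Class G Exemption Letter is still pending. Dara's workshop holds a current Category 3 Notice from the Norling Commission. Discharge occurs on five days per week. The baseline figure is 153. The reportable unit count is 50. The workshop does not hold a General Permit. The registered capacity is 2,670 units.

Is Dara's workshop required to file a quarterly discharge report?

Yes — Dara's workshop must file a quarterly discharge report.

Exception (a) is satisfied on its face — the facility's operating hours per week are 46, under the 48 limit; the wastewater is Schedule-A-only. But applying paragraphs (f)–(l): (f) operates against (a): the registered capacity is 2,670 units, meeting the 2,530 units threshold. (g) is triggered (a current Annual Clearance is held), but yields to (h): (h) is engaged — the reportable unit count is 50, under the 52 limit. (i) is engaged (a current Category B Certificate is held), but is displaced by (j): (j) operates against (i): the baseline figure is 153, meeting the 135 threshold. (k) is triggered (discharge temperature exceeds 35 °C), but is itself disapplied by (l): (l) operates against (k): aggregate throughput is 9,570 units, meeting the 7,990 units threshold. Exception (a) does not apply.
Exception (b) does not apply: discharge occurs on five days per week.
Exception (c) fails — the facility's floor area is 800 m², not less than 650 m².
Exception (d) does not apply: the Class G Exemption Letter is not current.
Exception (e) fails — no General Permit is held.
No exception is made out. Dara's workshop falls within the general rule.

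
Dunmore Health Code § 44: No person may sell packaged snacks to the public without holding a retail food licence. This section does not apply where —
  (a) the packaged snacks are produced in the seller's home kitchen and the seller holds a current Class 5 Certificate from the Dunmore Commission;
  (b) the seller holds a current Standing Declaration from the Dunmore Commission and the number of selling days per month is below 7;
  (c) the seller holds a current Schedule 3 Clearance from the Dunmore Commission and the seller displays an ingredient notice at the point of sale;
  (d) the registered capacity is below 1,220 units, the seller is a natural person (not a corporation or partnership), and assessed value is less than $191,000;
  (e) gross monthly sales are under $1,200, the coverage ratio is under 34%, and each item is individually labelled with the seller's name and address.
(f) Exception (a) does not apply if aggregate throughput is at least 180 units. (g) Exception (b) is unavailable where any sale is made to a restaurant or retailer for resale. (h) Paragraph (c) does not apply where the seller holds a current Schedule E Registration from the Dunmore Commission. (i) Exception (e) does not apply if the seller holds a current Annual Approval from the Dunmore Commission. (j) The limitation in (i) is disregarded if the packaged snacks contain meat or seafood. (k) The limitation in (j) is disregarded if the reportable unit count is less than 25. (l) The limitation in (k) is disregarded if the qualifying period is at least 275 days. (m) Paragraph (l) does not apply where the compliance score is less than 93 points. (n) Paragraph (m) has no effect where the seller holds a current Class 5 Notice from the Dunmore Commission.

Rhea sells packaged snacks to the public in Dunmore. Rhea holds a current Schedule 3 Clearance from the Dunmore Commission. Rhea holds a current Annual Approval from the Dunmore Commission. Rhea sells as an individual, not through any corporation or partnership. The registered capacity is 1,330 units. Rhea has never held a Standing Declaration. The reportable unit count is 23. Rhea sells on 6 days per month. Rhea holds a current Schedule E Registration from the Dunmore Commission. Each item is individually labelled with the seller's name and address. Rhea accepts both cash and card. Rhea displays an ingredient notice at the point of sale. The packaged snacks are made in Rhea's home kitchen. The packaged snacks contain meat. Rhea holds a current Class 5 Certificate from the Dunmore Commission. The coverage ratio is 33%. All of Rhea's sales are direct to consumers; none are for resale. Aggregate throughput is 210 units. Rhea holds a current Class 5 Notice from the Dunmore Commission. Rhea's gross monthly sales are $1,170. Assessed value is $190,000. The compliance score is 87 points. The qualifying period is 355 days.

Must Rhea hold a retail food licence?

Exception (a)'s conditions are all satisfied: the packaged snacks are home-kitchen produced; a current Class 5 Certificate is held. But: (f) operates — aggregate throughput is 210 units, meeting the 180 units threshold. Exception (a) does not apply.
Exception (b) requires that the seller holds a current Standing Declaration from the Dunmore Commission; but there is no Standing Declaration in force, so (b) is unavailable.
Exception (c): a current Schedule 3 Clearance is held; an ingredient notice is displayed — every condition holds. But: (h) operates — a current Schedule E Registration is held. Exception (c) does not apply.
Exception (d) requires that the registered capacity is below 1,220 units; but the registered capacity is 1,330 units, not below 1,220 units, so (d) is unavailable.
Exception (e): gross monthly sales are $1,170, under the $1,200 limit; the coverage ratio is 33%, under the 34% limit; items are individually labelled — every condition holds. Under paragraphs (i)–(n): (i) would limit (e) — a current Annual Approval is held — but (j) sets (i) aside: (j) is engaged — the packaged snacks contain meat. (k) would limit (j) — the reportable unit count is 23, less than the 25 limit — but (l) sets (k) aside: (l) applies — the qualifying period is 355 days, meeting the 275 days threshold. (m) would limit (l) — the compliance score is 87 points, less than the 93 points limit — but (n) sets (m) aside: (n) is engaged — a current Class 5 Notice is held. Exception (e) stands.

No — exception (e) applies; Rhea is not required to hold a retail food licence.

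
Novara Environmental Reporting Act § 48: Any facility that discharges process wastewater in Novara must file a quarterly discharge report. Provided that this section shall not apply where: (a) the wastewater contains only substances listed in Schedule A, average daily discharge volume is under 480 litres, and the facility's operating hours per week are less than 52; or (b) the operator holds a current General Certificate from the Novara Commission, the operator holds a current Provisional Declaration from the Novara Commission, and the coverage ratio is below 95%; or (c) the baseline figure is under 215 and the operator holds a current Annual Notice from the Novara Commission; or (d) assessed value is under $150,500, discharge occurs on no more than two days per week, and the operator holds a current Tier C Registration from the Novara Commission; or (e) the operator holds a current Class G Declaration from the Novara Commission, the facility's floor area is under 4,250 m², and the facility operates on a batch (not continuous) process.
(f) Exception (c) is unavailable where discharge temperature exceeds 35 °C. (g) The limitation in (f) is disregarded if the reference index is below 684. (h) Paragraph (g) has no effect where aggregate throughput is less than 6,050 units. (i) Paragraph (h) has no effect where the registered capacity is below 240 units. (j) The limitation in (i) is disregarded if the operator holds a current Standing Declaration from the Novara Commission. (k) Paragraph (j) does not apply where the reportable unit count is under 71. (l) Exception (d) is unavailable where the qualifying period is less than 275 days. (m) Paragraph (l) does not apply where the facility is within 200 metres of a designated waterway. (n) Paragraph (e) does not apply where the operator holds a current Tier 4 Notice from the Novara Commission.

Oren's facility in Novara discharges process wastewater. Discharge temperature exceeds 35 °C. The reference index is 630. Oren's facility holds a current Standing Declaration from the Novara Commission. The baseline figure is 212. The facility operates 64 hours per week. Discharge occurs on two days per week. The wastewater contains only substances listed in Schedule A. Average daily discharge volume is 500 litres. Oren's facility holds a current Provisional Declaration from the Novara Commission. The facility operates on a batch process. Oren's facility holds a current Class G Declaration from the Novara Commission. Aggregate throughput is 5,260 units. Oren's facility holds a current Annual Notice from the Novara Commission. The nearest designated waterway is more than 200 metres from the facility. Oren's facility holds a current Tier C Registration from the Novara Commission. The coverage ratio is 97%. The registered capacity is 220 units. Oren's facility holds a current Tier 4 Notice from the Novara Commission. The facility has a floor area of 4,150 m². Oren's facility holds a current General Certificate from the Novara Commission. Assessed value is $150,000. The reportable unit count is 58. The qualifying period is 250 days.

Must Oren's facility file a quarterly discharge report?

No — exception (c) applies; Oren's facility is not required to file a quarterly discharge report.

Exception (a) requires that average daily discharge volume is under 480 litres; but average daily discharge volume is 500 litres, not under 480 litres, so (a) is unavailable.
Exception (b) requires that the coverage ratio is below 95%; but the coverage ratio is 97%, not below 95%, so (b) is unavailable.
All of (c)'s requirements are met (the baseline figure is 212, under the 215 limit; a current Annual Notice is held). Considering the limiting provisions: (f) would limit (c) — discharge temperature exceeds 35 °C — but (g) sets (f) aside: (g) operates — the reference index is 630, below the 684 limit. (h) applies (aggregate throughput is 5,260 units, less than the 6,050 units limit), but is displaced by (i): (i) operates against (h): the registered capacity is 220 units, below the 240 units limit. (j) applies (a current Standing Declaration is held), but is set aside by (k): (k) operates against (j): the reportable unit count is 58, under the 71 limit. (c) remains available.
Exception (d): assessed value is $150,000, under the $150,500 limit; discharge occurs on no more than two days per week; a current Tier C Registration is held — every condition holds. But applying paragraphs (l)–(m): (l) is triggered — the qualifying period is 250 days, less than the 275 days limit. (m), which would lift (l), is not engaged — the facility is more than 200 m from any designated waterway. So (d) is unavailable.
Exception (e)'s conditions are all satisfied: a current Class G Declaration is held; the facility's floor area is 4,150 m², under the 4,250 m² limit; the facility operates on a batch process. Turning to paragraph (n): (n) operates against (e): a current Tier 4 Notice is held. Exception (e) does not apply.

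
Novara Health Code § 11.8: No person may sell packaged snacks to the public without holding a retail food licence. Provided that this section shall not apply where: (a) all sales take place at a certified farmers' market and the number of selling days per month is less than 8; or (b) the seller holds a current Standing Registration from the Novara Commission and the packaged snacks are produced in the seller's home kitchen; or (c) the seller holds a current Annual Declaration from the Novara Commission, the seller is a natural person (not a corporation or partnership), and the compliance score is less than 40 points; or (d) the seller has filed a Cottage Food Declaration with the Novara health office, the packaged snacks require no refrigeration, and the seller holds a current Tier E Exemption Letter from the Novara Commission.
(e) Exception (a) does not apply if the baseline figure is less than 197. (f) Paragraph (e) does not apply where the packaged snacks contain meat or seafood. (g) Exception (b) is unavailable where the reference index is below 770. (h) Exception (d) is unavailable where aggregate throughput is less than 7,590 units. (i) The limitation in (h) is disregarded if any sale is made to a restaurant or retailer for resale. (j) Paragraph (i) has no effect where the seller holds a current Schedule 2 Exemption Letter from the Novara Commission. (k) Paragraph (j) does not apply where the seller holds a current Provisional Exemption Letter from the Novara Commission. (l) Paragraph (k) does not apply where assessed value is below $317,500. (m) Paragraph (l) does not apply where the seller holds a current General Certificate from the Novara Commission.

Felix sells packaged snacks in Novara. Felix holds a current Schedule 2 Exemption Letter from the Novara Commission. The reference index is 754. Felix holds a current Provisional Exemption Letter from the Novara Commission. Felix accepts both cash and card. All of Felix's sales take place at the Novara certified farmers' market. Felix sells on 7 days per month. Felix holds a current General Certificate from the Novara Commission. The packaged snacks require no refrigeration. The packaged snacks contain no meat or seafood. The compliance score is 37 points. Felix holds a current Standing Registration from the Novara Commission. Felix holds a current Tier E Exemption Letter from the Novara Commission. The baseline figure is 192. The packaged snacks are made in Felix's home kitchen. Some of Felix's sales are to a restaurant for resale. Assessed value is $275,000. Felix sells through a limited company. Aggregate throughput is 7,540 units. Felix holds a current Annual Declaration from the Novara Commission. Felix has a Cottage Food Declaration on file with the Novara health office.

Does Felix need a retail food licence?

Exception (a): all sales are at a certified farmers' market; the number of selling days per month is 7, less than the 8 limit — every condition holds. But applying paragraphs (e)–(f): (e) operates against (a): the baseline figure is 192, less than the 197 limit. (f), which would lift (e), is inapplicable — the packaged snacks contain no meat or seafood. So (a) is unavailable.
Exception (b)'s conditions are all satisfied: a current Standing Registration is held; the packaged snacks are home-kitchen produced. However, paragraph (g) must be considered: (g) is engaged — the reference index is 754, below the 770 limit. (b) is therefore removed.
Exception (c) requires that the seller is a natural person (not a corporation or partnership); but the seller operates through a limited company, so (c) is unavailable.
Exception (d): a Cottage Food Declaration is on file; the packaged snacks are shelf-stable; a current Tier E Exemption Letter is held — every condition holds. Under paragraphs (h)–(m): (h) would limit (d) — aggregate throughput is 7,540 units, less than the 7,590 units limit — but (i) sets (h) aside: (i) operates — some sales are to a restaurant for resale. (j) is triggered (a current Schedule 2 Exemption Letter is held), but is overridden by (k): (k) operates against (j): a current Provisional Exemption Letter is held. (l) would limit (k) — assessed value is $275,000, below the $317,500 limit — but (m) sets (l) aside: (m) applies — a current General Certificate is held. Exception (d) stands.

No — exception (d) applies; Felix is not required to hold a retail food licence.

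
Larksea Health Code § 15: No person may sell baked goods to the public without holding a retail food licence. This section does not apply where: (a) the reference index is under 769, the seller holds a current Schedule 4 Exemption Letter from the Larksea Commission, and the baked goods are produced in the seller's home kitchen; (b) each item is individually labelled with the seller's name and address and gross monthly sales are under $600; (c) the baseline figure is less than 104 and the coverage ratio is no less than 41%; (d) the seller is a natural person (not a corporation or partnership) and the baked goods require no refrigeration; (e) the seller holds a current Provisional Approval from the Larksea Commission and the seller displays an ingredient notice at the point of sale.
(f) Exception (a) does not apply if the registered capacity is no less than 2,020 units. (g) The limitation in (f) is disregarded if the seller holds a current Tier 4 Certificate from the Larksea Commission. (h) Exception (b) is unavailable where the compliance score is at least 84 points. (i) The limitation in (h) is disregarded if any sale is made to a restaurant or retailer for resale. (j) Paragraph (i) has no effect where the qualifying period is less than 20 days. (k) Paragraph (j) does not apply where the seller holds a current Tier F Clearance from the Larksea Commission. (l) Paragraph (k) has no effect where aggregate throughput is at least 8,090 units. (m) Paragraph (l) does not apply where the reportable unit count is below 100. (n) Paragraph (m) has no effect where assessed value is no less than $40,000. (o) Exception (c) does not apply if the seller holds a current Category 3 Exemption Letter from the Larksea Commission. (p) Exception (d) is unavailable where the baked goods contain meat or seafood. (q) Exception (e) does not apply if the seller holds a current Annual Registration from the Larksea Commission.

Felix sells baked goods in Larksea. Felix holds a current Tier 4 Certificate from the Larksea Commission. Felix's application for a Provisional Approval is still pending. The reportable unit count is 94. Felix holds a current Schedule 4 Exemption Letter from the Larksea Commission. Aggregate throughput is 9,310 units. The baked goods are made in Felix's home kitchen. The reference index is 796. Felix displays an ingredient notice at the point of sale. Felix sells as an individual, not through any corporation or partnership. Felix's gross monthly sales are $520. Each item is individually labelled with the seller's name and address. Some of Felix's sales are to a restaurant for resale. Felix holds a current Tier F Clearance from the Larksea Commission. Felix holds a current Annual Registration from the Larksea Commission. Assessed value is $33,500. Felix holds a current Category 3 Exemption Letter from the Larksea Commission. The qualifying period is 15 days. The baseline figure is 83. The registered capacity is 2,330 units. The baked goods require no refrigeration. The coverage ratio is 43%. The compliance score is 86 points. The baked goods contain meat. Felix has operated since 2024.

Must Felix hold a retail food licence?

Exception (a) does not apply: the reference index is 796, not under 769.
All of (b)'s requirements are met (items are individually labelled; gross monthly sales are $520, under the $600 limit). Applying paragraphs (h)–(n): (h) would limit (b) — the compliance score is 86 points, meeting the 84 points threshold — but (i) sets (h) aside: (i) is engaged — some sales are to a restaurant for resale. (j) would limit (i) — the qualifying period is 15 days, less than the 20 days limit — but (k) sets (j) aside: (k) operates against (j): a current Tier F Clearance is held. (l) would limit (k) — aggregate throughput is 9,310 units, meeting the 8,090 units threshold — but (m) sets (l) aside: (m) operates against (l): the reportable unit count is 94, below the 100 limit. (n) is not engaged (assessed value is $33,500, short of $40,000), so (m) stands. So (b) applies.
Exception (c) is satisfied on its face — the baseline figure is 83, less than the 104 limit; the coverage ratio is 43%, meeting the 41% threshold. Turning to paragraph (o): (o) operates against (c): a current Category 3 Exemption Letter is held. So (c) is unavailable.
All of (d)'s requirements are met (the seller is a natural person; the baked goods are shelf-stable). But: (p) is engaged — the baked goods contain meat. Exception (d) does not apply.
Exception (e) requires that the seller holds a current Provisional Approval from the Larksea Commission; but the Provisional Approval is not current, so (e) is unavailable.

No — exception (b) applies; Felix is not required to hold a retail food licence.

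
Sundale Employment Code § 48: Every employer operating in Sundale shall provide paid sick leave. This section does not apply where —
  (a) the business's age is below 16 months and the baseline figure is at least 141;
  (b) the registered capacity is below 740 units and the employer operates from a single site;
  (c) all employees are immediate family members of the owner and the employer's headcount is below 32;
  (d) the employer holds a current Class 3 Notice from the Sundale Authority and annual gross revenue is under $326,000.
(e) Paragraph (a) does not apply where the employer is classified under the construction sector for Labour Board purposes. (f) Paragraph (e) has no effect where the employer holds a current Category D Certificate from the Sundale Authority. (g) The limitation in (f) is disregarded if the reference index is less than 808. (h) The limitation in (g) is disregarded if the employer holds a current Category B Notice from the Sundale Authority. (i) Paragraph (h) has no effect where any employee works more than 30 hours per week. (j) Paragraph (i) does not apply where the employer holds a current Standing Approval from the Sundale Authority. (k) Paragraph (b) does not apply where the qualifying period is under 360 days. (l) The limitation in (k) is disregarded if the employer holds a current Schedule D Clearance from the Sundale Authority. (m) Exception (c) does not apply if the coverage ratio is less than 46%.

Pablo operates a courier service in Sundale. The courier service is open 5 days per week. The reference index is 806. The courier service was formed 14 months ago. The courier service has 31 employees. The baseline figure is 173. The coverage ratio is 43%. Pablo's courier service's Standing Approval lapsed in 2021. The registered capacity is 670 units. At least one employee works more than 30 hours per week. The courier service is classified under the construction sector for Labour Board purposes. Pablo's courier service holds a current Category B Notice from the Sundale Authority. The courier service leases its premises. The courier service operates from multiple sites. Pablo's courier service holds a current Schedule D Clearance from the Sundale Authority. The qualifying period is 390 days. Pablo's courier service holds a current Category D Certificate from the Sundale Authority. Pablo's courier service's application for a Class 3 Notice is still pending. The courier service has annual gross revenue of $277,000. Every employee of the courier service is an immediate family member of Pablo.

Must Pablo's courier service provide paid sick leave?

Exception (a)'s conditions are all satisfied: the business's age is 14 months, below the 16 months limit; the baseline figure is 173, meeting the 141 threshold. But applying paragraphs (e)–(j): (e) is engaged — the courier service is classified under the construction sector. (f) would limit (e) — a current Category D Certificate is held — but (g) sets (f) aside: (g) operates against (f): the reference index is 806, less than the 808 limit. (h) is engaged (a current Category B Notice is held), but is displaced by (i): (i) operates against (h): at least one employee exceeds 30 hours/week. (j), which would lift (i), is inapplicable — there is no Standing Approval in force. So (a) is unavailable.
Exception (b) does not apply: the employer operates from multiple sites.
Exception (c): every employee is an immediate family member; the employer's headcount is 31, below the 32 limit — every condition holds. But: (m) is triggered — the coverage ratio is 43%, less than the 46% limit. Exception (c) does not apply.
Exception (d) does not apply: no current Class 3 Notice is held.
No exception applies. The general rule governs.

Yes — Pablo's courier service must provide paid sick leave.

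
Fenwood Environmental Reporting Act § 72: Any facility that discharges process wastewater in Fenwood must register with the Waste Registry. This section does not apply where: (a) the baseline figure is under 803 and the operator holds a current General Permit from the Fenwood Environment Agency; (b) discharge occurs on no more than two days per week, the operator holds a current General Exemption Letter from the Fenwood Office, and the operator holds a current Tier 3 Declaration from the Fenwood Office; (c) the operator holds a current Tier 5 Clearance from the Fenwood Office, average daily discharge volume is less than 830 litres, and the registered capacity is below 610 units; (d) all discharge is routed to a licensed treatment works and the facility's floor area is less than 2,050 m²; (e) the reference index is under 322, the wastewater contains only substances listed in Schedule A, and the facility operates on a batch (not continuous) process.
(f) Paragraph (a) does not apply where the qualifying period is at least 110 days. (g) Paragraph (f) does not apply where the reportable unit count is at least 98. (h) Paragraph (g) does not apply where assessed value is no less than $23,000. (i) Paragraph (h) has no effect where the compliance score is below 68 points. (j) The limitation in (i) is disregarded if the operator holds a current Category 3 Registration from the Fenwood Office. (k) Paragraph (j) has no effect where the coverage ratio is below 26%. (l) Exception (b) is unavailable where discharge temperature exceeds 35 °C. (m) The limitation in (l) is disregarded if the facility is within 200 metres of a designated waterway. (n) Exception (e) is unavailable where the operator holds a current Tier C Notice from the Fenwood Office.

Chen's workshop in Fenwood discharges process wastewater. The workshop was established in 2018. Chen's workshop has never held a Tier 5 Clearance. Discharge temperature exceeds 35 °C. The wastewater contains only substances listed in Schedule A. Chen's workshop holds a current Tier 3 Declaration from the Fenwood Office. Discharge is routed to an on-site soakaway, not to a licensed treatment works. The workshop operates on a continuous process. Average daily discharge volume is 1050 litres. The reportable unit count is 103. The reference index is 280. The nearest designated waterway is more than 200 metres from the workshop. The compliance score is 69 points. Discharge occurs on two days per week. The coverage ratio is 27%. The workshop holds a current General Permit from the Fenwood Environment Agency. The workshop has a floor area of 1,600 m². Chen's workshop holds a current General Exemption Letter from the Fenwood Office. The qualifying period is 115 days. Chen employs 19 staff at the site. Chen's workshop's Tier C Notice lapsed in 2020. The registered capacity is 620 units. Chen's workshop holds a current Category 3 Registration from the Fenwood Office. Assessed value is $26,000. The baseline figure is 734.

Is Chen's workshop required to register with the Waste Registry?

Exception (a)'s conditions are all satisfied: the baseline figure is 734, under the 803 limit; a current General Permit is held. But applying paragraphs (f)–(k): (f) is engaged — the qualifying period is 115 days, meeting the 110 days threshold. (g) is engaged (the reportable unit count is 103, meeting the 98 threshold), but is overridden by (h): (h) operates against (g): assessed value is $26,000, meeting the $23,000 threshold. (i), which would lift (h), is inapplicable — the compliance score is 69 points, not below 68 points. Exception (a) does not apply.
Exception (b) is satisfied on its face — discharge occurs on no more than two days per week; a current General Exemption Letter is held; a current Tier 3 Declaration is held. Turning to paragraphs (l)–(m): (l) operates against (b): discharge temperature exceeds 35 °C. (m), which would lift (l), does not operate here — the workshop is more than 200 m from any designated waterway. So (b) is unavailable.
Exception (c) does not apply: no current Tier 5 Clearance is held.
Exception (d) does not apply: discharge is not routed to a licensed treatment works.
Exception (e) fails — the facility operates on a continuous process.
No exception displaces § 72.

Yes — Chen's workshop must register with the Waste Registry.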